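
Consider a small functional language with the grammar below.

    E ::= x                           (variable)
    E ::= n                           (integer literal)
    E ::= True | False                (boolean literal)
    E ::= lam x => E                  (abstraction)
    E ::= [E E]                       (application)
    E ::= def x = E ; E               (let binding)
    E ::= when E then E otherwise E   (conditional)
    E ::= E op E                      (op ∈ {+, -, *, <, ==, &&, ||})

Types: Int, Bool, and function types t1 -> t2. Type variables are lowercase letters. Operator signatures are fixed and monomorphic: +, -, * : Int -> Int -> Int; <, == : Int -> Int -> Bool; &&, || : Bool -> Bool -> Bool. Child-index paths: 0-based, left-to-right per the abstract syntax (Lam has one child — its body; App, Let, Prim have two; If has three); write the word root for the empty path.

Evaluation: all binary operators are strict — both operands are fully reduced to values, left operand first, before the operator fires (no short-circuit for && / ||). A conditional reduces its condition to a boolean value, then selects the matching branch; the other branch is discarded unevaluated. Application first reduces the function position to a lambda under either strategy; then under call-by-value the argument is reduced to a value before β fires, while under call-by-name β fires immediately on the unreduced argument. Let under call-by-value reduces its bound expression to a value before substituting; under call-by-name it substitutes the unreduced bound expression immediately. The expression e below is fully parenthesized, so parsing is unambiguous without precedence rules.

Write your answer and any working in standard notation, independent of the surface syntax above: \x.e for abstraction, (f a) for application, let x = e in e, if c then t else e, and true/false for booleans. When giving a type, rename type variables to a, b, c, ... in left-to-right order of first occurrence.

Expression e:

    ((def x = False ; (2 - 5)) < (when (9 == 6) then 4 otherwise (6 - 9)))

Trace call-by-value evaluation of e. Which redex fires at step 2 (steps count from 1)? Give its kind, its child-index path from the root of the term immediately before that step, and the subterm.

Derivation:
step 0: ((let x = false in (2 - 5)) < (if (9 == 6) then 4 else (6 - 9)))
step 1: [let@0] ((2 - 5) < (if (9 == 6) then 4 else (6 - 9)))
step 2: [delta@0] (-3 < (if (9 == 6) then 4 else (6 - 9)))

Answer: delta at 0 : (2 - 5)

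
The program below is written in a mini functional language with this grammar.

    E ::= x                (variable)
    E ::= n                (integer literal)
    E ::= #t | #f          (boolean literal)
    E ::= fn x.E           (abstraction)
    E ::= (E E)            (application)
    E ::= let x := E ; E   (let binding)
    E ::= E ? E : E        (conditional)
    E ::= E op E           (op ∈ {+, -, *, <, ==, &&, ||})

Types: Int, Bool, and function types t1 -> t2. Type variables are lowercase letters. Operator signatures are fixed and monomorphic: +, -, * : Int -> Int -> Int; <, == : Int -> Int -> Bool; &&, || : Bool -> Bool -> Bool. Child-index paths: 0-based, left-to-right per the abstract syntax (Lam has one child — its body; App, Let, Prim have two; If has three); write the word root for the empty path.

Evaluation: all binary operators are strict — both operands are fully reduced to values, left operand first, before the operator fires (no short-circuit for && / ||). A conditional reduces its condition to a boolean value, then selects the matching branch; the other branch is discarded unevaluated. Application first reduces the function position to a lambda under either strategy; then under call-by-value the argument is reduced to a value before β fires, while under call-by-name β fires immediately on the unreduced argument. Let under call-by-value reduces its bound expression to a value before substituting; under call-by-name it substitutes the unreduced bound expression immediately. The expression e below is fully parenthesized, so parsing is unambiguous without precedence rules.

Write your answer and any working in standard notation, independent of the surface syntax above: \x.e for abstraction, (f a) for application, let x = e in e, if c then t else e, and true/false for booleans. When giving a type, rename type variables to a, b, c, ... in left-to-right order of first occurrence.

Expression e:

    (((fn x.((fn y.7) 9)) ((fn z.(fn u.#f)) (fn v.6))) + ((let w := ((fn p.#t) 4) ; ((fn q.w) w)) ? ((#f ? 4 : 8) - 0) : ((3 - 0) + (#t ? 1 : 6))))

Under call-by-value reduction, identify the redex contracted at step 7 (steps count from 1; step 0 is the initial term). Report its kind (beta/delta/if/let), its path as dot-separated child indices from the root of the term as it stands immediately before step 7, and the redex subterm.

Answer: if at 1 : (if true then ((if false then 4 else 8) - 0) else ((3 - 0) + (if true then 1 else 6)))

Trace:
step 0: (((\x.((\y.7) 9)) ((\z.(\u.false)) (\v.6))) + (if (let w = ((\p.true) 4) in ((\q.w) w)) then ((if false then 4 else 8) - 0) else ((3 - 0) + (if true then 1 else 6))))
step 1: [beta@0.1] (((\x.((\y.7) 9)) (\u.false)) + (if (let w = ((\p.true) 4) in ((\q.w) w)) then ((if false then 4 else 8) - 0) else ((3 - 0) + (if true then 1 else 6))))
step 2: [beta@0] (((\y.7) 9) + (if (let w = ((\p.true) 4) in ((\q.w) w)) then ((if false then 4 else 8) - 0) else ((3 - 0) + (if true then 1 else 6))))
step 3: [beta@0] (7 + (if (let w = ((\p.true) 4) in ((\q.w) w)) then ((if false then 4 else 8) - 0) else ((3 - 0) + (if true then 1 else 6))))
step 4: [beta@1.0.0] (7 + (if (let w = true in ((\q.w) w)) then ((if false then 4 else 8) - 0) else ((3 - 0) + (if true then 1 else 6))))
step 5: [let@1.0] (7 + (if ((\q.true) true) then ((if false then 4 else 8) - 0) else ((3 - 0) + (if true then 1 else 6))))
step 6: [beta@1.0] (7 + (if true then ((if false then 4 else 8) - 0) else ((3 - 0) + (if true then 1 else 6))))
step 7: [if@1] (7 + ((if false then 4 else 8) - 0))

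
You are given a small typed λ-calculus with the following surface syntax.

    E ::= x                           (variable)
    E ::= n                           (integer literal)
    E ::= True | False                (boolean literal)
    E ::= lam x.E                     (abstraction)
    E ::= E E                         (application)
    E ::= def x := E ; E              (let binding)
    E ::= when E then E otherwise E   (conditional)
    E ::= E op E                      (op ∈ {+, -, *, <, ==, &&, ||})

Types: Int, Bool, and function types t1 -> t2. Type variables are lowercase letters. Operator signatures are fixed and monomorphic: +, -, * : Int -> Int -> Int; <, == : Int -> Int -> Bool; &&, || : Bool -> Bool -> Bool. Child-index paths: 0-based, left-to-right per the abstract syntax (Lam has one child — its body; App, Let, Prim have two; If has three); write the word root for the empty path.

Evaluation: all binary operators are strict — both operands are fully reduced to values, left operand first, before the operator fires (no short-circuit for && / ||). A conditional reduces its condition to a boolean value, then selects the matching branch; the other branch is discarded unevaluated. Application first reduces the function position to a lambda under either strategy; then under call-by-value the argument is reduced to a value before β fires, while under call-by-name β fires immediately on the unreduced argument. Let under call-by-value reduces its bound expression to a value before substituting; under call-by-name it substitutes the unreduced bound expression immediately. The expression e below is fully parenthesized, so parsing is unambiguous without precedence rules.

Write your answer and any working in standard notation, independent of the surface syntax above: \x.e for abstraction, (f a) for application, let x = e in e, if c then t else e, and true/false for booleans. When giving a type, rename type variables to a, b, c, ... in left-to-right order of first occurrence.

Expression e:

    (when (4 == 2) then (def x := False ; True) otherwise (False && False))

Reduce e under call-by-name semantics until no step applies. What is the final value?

Answer: false

Trace:
step 0: (if (4 == 2) then (let x = false in true) else (false && false))
step 1: [delta@0] (if false then (let x = false in true) else (false && false))
step 2: [if@root] (false && false)
step 3: [delta@root] false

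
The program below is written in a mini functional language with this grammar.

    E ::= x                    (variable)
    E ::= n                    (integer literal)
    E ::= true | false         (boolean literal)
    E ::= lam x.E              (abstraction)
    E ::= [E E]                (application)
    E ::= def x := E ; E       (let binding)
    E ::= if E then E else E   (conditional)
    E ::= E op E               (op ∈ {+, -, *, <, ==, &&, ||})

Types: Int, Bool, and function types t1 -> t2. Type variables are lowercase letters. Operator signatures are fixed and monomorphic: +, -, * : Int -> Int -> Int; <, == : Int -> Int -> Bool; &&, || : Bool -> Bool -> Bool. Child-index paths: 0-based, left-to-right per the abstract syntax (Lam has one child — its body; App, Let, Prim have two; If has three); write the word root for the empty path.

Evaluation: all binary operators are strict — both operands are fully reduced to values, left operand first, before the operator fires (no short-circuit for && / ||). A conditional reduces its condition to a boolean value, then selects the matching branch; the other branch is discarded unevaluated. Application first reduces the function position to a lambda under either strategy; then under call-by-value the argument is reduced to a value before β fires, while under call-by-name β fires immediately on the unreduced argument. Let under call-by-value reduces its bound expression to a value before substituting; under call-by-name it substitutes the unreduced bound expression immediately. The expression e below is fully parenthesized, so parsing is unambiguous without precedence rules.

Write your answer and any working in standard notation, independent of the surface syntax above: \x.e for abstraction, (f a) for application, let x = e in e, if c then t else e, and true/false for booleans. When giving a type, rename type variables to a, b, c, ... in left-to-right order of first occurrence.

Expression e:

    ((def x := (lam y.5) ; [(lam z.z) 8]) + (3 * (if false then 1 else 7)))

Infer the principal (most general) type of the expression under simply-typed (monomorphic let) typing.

Working:
\y._ : a -> Int
let x : a -> Int
z : b
\z._ : b -> b
  unify b -> b ~ Int -> c
  unify b ~ Int
  unify Int ~ c
_ _ : Int
  unify Int ~ Int
  unify Int ~ Int
  unify Bool ~ Bool
  unify Int ~ Int
  unify Int ~ Int
  unify Int ~ Int

Answer: Int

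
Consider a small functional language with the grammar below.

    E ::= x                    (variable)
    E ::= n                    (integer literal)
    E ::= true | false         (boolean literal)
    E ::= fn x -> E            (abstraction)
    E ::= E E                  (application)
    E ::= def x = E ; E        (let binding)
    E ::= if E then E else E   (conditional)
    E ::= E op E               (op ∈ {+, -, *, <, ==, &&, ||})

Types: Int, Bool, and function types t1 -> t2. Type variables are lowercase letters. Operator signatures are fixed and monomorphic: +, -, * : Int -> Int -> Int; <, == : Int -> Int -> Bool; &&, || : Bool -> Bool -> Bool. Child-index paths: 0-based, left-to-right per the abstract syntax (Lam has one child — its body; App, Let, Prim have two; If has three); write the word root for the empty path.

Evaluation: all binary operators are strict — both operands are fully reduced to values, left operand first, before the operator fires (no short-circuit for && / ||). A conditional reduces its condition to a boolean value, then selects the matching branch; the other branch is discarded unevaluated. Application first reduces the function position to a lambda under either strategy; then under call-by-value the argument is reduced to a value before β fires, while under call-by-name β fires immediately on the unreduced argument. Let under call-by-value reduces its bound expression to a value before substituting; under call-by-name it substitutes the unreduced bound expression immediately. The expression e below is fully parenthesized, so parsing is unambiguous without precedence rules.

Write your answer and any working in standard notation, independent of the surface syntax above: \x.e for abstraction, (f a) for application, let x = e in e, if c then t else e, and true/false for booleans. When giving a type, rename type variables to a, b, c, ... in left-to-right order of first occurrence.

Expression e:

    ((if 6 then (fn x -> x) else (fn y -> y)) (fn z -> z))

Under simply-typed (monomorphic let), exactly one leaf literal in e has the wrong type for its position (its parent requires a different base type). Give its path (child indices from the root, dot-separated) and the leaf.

Working:
  unify Int ~ Bool
  FAIL: mismatch Int ~ Bool

Answer: 0.0 : 6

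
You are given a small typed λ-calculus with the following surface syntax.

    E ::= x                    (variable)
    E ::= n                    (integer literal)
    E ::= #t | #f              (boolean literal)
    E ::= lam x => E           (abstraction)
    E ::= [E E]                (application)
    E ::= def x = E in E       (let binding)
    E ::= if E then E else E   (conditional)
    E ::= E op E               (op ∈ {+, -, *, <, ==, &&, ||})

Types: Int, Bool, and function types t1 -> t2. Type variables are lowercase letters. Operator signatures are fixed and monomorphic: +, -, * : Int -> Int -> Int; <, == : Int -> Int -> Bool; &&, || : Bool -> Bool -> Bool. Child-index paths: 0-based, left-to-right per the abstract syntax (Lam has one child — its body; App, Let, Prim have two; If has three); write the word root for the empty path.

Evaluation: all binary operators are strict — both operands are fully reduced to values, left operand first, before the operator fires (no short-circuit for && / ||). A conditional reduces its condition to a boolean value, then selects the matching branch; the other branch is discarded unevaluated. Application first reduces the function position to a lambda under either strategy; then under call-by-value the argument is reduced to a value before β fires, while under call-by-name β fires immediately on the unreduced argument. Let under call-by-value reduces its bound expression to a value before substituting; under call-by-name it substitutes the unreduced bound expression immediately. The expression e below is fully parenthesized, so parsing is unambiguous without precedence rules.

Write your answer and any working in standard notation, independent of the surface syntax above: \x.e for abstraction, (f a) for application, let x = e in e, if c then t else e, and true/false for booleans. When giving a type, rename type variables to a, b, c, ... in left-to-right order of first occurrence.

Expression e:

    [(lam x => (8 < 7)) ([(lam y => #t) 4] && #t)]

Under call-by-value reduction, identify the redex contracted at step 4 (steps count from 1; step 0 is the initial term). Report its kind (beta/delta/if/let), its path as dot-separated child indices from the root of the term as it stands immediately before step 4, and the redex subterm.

Answer: delta at root : (8 < 7)

Derivation:
step 0: ((\x.(8 < 7)) (((\y.true) 4) && true))
step 1: [beta@1.0] ((\x.(8 < 7)) (true && true))
step 2: [delta@1] ((\x.(8 < 7)) true)
step 3: [beta@root] (8 < 7)
step 4: [delta@root] false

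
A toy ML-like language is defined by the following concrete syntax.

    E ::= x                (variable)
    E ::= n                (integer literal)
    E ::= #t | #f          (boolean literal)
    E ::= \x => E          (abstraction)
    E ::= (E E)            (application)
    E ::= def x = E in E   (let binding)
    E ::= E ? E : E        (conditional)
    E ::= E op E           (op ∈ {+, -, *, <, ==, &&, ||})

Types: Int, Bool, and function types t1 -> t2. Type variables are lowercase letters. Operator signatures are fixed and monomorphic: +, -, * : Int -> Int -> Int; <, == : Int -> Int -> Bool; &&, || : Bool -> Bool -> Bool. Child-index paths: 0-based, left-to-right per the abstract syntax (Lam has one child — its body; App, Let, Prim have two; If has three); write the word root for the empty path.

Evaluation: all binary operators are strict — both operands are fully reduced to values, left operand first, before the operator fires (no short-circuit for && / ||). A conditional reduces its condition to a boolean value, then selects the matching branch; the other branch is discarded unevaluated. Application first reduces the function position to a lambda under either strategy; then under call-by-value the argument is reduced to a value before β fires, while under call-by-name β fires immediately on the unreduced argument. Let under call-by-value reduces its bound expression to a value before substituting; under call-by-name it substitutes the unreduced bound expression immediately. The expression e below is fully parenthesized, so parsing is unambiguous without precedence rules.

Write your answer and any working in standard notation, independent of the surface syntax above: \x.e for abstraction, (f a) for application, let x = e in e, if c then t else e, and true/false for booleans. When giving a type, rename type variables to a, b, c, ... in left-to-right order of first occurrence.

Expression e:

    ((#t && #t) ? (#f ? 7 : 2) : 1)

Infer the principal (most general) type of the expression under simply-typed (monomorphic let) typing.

Answer: Int

Trace:
  unify Bool ~ Bool
  unify Bool ~ Bool
  unify Bool ~ Bool
  unify Bool ~ Bool
  unify Int ~ Int
  unify Int ~ Int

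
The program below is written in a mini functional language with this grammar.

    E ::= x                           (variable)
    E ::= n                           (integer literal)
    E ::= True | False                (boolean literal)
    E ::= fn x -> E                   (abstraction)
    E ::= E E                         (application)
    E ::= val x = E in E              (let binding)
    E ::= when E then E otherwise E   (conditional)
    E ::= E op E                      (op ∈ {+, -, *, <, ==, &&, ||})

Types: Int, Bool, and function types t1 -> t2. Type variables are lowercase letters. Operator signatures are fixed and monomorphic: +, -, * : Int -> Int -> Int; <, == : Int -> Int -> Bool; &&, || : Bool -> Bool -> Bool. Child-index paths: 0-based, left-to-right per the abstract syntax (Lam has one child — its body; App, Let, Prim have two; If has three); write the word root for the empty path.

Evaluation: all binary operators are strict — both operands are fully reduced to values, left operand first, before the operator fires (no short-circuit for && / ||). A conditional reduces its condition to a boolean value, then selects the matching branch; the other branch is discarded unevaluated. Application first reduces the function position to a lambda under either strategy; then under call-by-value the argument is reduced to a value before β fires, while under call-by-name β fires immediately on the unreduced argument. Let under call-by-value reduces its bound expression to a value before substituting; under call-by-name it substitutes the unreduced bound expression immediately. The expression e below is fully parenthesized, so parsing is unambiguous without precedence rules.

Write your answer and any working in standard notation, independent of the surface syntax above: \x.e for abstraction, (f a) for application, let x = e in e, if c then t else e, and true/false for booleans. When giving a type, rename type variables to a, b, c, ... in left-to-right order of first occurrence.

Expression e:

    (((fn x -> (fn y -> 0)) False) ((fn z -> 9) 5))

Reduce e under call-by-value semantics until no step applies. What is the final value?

Answer: 0

Derivation:
step 0: (((\x.(\y.0)) false) ((\z.9) 5))
step 1: [beta@0] ((\y.0) ((\z.9) 5))
step 2: [beta@1] ((\y.0) 9)
step 3: [beta@root] 0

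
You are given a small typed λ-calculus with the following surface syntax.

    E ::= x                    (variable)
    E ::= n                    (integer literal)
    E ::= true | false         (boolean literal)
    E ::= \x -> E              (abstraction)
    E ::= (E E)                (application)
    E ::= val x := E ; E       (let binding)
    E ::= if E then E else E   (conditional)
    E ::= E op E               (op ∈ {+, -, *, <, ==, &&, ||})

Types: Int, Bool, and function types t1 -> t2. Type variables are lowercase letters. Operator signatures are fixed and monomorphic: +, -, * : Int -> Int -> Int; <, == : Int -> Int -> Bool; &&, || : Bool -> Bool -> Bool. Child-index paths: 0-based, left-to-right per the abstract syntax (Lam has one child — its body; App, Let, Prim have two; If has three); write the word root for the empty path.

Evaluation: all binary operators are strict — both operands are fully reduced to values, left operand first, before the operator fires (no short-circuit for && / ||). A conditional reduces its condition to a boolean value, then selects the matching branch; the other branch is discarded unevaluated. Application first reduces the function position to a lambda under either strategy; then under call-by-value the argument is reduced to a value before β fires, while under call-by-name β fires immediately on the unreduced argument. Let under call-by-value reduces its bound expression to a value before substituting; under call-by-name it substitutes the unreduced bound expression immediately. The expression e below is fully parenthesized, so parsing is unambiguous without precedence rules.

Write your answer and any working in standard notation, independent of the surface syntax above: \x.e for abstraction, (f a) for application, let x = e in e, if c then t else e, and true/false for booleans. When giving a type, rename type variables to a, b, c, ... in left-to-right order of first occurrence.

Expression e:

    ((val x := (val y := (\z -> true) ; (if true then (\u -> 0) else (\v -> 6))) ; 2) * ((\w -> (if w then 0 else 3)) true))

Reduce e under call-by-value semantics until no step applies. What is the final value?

Answer: 0

Derivation:
step 0: ((let x = (let y = (\z.true) in (if true then (\u.0) else (\v.6))) in 2) * ((\w.(if w then 0 else 3)) true))
step 1: [let@0.0] ((let x = (if true then (\u.0) else (\v.6)) in 2) * ((\w.(if w then 0 else 3)) true))
step 2: [if@0.0] ((let x = (\u.0) in 2) * ((\w.(if w then 0 else 3)) true))
step 3: [let@0] (2 * ((\w.(if w then 0 else 3)) true))
step 4: [beta@1] (2 * (if true then 0 else 3))
step 5: [if@1] (2 * 0)
step 6: [delta@root] 0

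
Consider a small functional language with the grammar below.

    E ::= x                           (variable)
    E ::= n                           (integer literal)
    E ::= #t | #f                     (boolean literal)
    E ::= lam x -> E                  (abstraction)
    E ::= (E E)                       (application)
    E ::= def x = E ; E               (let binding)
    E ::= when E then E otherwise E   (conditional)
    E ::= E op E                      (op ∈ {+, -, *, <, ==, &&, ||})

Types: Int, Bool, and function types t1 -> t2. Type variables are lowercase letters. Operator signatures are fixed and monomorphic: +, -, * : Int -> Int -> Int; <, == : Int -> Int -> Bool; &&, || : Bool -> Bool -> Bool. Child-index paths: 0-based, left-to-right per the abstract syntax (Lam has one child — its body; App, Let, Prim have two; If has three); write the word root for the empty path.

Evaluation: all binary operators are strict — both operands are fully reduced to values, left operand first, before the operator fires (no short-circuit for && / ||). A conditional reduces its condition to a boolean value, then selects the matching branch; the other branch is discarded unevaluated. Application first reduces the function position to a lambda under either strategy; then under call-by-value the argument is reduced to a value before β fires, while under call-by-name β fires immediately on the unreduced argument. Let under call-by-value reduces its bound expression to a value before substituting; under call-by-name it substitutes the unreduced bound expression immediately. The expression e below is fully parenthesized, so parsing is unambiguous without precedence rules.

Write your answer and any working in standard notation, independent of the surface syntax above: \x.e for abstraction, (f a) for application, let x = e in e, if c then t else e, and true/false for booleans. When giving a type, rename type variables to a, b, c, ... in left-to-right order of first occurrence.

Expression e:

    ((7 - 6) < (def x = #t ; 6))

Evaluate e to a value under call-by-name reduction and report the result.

Answer: true

Working:
step 0: ((7 - 6) < (let x = true in 6))
step 1: [delta@0] (1 < (let x = true in 6))
step 2: [let@1] (1 < 6)
step 3: [delta@root] true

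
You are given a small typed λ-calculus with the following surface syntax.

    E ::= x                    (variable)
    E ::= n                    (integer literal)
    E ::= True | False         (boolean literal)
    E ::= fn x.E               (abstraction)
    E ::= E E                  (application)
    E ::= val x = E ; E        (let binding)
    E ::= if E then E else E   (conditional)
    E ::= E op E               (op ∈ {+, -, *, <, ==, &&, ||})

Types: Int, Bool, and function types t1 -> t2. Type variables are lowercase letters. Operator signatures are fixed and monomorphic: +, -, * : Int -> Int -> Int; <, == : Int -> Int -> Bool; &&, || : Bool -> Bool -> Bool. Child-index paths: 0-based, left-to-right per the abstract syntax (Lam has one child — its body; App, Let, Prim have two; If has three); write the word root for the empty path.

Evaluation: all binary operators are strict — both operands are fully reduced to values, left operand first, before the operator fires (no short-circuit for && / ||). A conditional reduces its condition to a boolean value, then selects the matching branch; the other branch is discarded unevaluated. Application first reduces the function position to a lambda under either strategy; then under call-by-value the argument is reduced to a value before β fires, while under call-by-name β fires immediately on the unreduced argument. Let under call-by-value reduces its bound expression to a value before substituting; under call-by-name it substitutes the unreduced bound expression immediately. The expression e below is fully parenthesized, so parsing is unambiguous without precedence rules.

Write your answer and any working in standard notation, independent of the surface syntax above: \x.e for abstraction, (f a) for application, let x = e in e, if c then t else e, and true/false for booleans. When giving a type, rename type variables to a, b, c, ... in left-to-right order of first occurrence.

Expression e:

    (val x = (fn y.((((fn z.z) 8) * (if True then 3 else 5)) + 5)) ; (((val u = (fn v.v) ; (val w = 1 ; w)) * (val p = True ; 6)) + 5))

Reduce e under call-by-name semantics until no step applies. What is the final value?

Answer: 11

Derivation:
step 0: (let x = (\y.((((\z.z) 8) * (if true then 3 else 5)) + 5)) in (((let u = (\v.v) in (let w = 1 in w)) * (let p = true in 6)) + 5))
step 1: [let@root] (((let u = (\v.v) in (let w = 1 in w)) * (let p = true in 6)) + 5)
step 2: [let@0.0] (((let w = 1 in w) * (let p = true in 6)) + 5)
step 3: [let@0.0] ((1 * (let p = true in 6)) + 5)
step 4: [let@0.1] ((1 * 6) + 5)
step 5: [delta@0] (6 + 5)
step 6: [delta@root] 11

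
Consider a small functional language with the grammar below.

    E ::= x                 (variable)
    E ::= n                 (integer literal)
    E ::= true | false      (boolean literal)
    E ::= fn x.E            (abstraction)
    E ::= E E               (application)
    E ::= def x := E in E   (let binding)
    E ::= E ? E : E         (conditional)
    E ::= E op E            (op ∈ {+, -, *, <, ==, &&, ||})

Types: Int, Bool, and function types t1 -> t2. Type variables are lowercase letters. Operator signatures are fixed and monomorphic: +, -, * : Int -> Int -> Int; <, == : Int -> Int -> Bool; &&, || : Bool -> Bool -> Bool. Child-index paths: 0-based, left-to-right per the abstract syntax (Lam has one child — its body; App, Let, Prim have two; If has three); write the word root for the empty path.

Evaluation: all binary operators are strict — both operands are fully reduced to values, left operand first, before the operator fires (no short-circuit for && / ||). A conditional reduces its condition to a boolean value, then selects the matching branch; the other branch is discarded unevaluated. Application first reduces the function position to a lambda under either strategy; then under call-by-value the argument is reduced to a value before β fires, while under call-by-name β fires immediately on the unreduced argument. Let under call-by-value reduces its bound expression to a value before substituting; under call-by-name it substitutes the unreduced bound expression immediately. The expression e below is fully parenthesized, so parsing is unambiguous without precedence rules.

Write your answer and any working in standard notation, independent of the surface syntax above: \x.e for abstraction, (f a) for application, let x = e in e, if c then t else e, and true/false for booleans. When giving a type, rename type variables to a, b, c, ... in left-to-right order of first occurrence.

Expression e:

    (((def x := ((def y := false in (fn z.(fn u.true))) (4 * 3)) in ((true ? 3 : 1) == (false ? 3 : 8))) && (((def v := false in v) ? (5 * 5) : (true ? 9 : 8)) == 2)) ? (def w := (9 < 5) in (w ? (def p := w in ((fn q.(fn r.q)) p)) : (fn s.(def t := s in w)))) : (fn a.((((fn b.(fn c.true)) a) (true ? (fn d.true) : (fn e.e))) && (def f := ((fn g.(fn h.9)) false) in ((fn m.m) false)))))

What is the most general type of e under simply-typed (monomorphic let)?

Derivation:
let y : Bool
\u._ : b -> Bool
\z._ : a -> b -> Bool
  unify Int ~ Int
  unify Int ~ Int
  unify a -> b -> Bool ~ Int -> c
  unify a ~ Int
  unify b -> Bool ~ c
_ _ : b -> Bool
let x : b -> Bool
  unify Bool ~ Bool
  unify Int ~ Int
  unify Int ~ Int
  unify Bool ~ Bool
  unify Int ~ Int
  unify Int ~ Int
  unify Bool ~ Bool
let v : Bool
v : Bool
  unify Bool ~ Bool
  unify Int ~ Int
  unify Int ~ Int
  unify Bool ~ Bool
  unify Int ~ Int
  unify Int ~ Int
  unify Int ~ Int
  unify Int ~ Int
  unify Bool ~ Bool
  unify Bool ~ Bool
  unify Int ~ Int
  unify Int ~ Int
let w : Bool
w : Bool
  unify Bool ~ Bool
w : Bool
let p : Bool
q : d
\r._ : e -> d
\q._ : d -> e -> d
p : Bool
  unify d -> e -> d ~ Bool -> f
  unify d ~ Bool
  unify e -> Bool ~ f
_ _ : e -> Bool
s : g
let t : g
w : Bool
\s._ : g -> Bool
  unify e -> Bool ~ g -> Bool
  unify e ~ g
  unify Bool ~ Bool
\c._ : j -> Bool
\b._ : i -> j -> Bool
a : h
  unify i -> j -> Bool ~ h -> k
  unify i ~ h
  unify j -> Bool ~ k
_ _ : j -> Bool
  unify Bool ~ Bool
\d._ : l -> Bool
e : m
\e._ : m -> m
  unify l -> Bool ~ m -> m
  unify l ~ m
  unify Bool ~ m
  unify j -> Bool ~ (Bool -> Bool) -> n
  unify j ~ Bool -> Bool
  unify Bool ~ n
_ _ : Bool
  unify Bool ~ Bool
\h._ : p -> Int
\g._ : o -> p -> Int
  unify o -> p -> Int ~ Bool -> q
  unify o ~ Bool
  unify p -> Int ~ q
_ _ : p -> Int
let f : p -> Int
m : r
\m._ : r -> r
  unify r -> r ~ Bool -> s
  unify r ~ Bool
  unify Bool ~ s
_ _ : Bool
  unify Bool ~ Bool
\a._ : h -> Bool
  unify g -> Bool ~ h -> Bool
  unify g ~ h
  unify Bool ~ Bool

Answer: a -> Bool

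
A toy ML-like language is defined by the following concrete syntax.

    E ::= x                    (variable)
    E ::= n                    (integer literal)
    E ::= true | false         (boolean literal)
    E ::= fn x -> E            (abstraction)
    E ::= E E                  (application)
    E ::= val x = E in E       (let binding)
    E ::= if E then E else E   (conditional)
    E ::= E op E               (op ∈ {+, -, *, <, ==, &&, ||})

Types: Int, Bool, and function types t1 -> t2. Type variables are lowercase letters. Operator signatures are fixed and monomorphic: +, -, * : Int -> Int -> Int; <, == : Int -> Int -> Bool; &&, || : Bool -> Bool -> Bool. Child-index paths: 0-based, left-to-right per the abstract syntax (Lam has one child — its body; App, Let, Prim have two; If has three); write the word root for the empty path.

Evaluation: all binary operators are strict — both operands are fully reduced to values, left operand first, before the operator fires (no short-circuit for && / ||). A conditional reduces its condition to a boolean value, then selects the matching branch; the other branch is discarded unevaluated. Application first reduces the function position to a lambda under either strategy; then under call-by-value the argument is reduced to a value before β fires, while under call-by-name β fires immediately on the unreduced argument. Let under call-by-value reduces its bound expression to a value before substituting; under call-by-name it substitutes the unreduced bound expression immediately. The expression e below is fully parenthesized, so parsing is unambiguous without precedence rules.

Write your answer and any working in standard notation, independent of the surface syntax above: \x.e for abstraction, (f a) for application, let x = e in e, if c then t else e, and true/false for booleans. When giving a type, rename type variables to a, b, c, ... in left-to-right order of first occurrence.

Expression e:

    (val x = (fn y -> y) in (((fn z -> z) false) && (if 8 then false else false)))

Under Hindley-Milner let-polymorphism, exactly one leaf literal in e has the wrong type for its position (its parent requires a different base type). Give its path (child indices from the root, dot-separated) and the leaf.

Derivation:
y : a
\y._ : a -> a
let x : forall. a -> a
z : b
\z._ : b -> b
  unify b -> b ~ Bool -> c
  unify b ~ Bool
  unify Bool ~ c
_ _ : Bool
  unify Bool ~ Bool
  unify Int ~ Bool
  FAIL: mismatch Int ~ Bool

Answer: 1.1.0 : 8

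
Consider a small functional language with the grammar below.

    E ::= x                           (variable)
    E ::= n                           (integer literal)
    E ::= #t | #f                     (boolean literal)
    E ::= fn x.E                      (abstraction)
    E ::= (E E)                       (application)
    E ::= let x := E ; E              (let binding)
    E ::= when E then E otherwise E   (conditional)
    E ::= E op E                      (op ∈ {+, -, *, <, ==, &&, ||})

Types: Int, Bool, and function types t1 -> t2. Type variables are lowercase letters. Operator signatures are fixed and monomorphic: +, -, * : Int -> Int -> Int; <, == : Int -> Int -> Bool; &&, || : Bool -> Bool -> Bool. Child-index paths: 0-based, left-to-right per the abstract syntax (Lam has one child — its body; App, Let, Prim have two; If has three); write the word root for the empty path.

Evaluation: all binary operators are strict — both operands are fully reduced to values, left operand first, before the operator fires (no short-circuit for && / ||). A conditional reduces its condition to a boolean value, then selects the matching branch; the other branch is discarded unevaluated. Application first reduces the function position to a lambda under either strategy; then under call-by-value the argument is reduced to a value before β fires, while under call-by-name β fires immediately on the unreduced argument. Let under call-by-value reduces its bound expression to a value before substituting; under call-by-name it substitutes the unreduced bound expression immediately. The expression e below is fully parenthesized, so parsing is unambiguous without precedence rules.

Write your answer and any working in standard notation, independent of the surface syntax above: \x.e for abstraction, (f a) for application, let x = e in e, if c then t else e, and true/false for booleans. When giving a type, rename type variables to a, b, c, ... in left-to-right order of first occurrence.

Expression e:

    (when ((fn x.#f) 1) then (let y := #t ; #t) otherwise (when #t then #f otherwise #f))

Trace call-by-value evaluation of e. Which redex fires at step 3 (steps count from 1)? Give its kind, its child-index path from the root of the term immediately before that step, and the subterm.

Answer: if at root : (if true then false else false)

Trace:
step 0: (if ((\x.false) 1) then (let y = true in true) else (if true then false else false))
step 1: [beta@0] (if false then (let y = true in true) else (if true then false else false))
step 2: [if@root] (if true then false else false)
step 3: [if@root] false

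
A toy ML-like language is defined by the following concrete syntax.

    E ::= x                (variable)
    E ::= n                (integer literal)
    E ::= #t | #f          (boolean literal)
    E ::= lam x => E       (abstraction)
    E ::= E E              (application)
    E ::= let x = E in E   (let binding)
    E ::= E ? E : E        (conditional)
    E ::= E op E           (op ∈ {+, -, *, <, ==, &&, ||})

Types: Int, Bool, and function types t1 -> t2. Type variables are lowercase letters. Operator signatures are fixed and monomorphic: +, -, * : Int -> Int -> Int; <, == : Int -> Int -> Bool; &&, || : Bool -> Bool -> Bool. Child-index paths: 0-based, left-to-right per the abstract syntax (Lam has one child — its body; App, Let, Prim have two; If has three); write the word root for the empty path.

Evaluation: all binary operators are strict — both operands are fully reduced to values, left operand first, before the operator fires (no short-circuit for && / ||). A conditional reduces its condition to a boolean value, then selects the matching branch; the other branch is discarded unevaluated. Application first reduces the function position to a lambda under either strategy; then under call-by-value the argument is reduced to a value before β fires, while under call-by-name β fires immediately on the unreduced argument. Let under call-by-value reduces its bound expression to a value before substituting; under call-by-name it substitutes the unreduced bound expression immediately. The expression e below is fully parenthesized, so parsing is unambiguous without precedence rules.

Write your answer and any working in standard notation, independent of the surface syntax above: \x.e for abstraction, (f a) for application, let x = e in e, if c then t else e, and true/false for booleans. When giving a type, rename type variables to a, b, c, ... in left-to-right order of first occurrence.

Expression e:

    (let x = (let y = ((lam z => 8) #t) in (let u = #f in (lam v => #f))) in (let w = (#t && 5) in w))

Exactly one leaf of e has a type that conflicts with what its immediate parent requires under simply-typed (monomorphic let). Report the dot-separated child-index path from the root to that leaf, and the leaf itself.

Answer: 1.0.1 : 5

Trace:
\z._ : a -> Int
  unify a -> Int ~ Bool -> b
  unify a ~ Bool
  unify Int ~ b
_ _ : Int
let y : Int
let u : Bool
\v._ : c -> Bool
let x : c -> Bool
  unify Bool ~ Bool
  unify Int ~ Bool
  FAIL: mismatch Int ~ Bool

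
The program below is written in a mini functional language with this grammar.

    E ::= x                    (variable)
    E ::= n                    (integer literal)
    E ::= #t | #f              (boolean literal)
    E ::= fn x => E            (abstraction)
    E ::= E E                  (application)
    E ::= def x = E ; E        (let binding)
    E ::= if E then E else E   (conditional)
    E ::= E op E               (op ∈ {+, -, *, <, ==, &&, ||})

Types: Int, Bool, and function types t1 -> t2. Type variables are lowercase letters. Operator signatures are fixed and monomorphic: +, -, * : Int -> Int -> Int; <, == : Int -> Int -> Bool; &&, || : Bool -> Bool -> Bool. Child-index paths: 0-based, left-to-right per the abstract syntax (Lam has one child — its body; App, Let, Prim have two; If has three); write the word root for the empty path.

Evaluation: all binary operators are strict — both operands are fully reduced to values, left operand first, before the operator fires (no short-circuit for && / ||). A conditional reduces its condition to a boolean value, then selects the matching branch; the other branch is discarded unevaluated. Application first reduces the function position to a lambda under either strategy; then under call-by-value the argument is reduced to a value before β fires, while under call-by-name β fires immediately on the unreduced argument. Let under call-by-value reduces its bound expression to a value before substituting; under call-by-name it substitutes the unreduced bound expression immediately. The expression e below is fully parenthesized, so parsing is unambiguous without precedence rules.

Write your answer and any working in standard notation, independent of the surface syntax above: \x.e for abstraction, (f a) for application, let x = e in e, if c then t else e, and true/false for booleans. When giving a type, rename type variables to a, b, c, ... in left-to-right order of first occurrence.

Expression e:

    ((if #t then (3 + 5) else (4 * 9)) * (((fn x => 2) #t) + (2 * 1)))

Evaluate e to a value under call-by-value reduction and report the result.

Answer: 32

Working:
step 0: ((if true then (3 + 5) else (4 * 9)) * (((\x.2) true) + (2 * 1)))
step 1: [if@0] ((3 + 5) * (((\x.2) true) + (2 * 1)))
step 2: [delta@0] (8 * (((\x.2) true) + (2 * 1)))
step 3: [beta@1.0] (8 * (2 + (2 * 1)))
step 4: [delta@1.1] (8 * (2 + 2))
step 5: [delta@1] (8 * 4)
step 6: [delta@root] 32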